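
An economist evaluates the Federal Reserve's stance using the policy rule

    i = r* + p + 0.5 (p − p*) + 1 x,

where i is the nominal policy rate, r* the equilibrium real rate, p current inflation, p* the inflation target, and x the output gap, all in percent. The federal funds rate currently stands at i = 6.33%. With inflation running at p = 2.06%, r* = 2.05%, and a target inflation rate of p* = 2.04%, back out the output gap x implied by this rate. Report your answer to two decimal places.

1 x = 6.33 − 2.05 − 2.06 − 0.5 × (2.06 − 2.04) = 2.21
x = 2.21 / 1 = 2.21

2.21%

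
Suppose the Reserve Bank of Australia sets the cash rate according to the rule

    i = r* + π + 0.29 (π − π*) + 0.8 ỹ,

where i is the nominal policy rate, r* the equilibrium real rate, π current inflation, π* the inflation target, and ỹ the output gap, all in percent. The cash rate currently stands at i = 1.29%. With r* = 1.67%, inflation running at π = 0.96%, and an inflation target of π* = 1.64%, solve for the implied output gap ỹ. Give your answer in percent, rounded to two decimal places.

-1.43%

0.8 ỹ = 1.29 − 1.67 − 0.96 − 0.29 × (0.96 − 1.64) = -1.1428
ỹ = -1.1428 / 0.8 = -1.43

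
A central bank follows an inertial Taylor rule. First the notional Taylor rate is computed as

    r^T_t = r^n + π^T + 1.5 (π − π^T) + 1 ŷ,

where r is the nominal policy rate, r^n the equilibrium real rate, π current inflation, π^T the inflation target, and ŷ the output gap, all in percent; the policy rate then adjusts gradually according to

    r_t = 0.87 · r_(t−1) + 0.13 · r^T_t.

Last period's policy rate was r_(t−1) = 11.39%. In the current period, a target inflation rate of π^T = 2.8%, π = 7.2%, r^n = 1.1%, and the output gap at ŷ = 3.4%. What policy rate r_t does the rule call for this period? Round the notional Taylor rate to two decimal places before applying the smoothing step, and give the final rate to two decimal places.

11.72%

r^T_t = 1.1 + 2.8 + 1.5 × (7.2 − 2.8) + 1 × 3.4
   = 1.1 + 2.8 + 6.6 + 3.4 = 13.90
r_t = 0.87 × 11.39 + 0.13 × 13.90 = 9.9093 + 1.807 = 11.72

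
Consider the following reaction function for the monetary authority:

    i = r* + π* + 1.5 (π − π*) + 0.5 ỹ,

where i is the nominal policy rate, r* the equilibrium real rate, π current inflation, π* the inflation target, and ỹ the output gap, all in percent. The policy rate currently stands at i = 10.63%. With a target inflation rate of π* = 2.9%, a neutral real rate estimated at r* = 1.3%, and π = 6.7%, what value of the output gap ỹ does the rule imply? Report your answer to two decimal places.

0.5 ỹ = 10.63 − 1.3 − 2.9 − 1.5 × (6.7 − 2.9) = 0.73
ỹ = 0.73 / 0.5 = 1.46

1.46%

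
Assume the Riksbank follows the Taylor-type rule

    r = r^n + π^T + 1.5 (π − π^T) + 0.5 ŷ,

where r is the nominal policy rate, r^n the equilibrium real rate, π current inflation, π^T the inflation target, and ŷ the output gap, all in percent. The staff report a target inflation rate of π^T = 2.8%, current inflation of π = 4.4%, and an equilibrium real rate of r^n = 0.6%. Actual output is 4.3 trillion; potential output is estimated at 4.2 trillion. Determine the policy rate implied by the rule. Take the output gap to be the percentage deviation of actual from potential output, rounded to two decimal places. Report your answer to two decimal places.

6.99%

Output gap = 100 × (4.3 − 4.2) / 4.2 = 2.38%.
r = 0.60 + 2.80 + 1.5 × (4.40 − 2.80) + 0.5 × 2.38
   = 0.60 + 2.8 + 2.4 + 1.19 = 6.99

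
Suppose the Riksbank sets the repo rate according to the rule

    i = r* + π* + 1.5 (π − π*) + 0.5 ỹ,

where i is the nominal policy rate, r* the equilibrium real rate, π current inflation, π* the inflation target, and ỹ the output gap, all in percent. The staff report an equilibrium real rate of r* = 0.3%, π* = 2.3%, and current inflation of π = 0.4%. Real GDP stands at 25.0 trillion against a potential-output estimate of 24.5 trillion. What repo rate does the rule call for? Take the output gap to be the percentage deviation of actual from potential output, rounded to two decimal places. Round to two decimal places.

0.77%

Output gap = 100 × (25.0 − 24.5) / 24.5 = 2.04%.
i = 0.30 + 2.30 + 1.5 × (0.40 − 2.30) + 0.5 × 2.04
   = 0.30 + 2.3 − 2.85 + 1.02 = 0.77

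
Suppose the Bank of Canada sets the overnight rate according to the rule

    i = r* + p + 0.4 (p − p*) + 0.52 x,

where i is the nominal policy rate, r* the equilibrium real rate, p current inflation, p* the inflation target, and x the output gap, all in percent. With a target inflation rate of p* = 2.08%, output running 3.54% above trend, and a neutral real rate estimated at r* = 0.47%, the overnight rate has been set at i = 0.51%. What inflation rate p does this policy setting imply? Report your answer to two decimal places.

-0.69%

Output 3.54% above potential → x = 3.54.
Collecting p: i = r* + (1 + 0.4) p − 0.4 p* + 0.52 x
1.4 p = 0.51 − 0.47 + 0.4 × 2.08 − 0.52 × 3.54 = -0.9688
p = -0.9688 / 1.4 = -0.69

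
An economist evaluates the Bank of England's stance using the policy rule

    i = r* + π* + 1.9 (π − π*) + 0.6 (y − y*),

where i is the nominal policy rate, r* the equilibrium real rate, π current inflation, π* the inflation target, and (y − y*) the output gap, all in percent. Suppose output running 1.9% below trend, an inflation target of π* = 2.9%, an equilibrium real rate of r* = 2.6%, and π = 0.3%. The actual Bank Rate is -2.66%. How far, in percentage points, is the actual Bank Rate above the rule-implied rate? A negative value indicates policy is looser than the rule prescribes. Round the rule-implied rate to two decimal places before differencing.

-2.08 pp

Output 1.9% below potential → (y − y*) = -1.9.
i = 2.6 + 2.9 + 1.9 × (0.3 − 2.9) + 0.6 × (-1.9)
   = 2.6 + 2.9 − 4.94 − 1.14 = -0.58
Deviation = -2.66 − (-0.58) = -2.08 pp.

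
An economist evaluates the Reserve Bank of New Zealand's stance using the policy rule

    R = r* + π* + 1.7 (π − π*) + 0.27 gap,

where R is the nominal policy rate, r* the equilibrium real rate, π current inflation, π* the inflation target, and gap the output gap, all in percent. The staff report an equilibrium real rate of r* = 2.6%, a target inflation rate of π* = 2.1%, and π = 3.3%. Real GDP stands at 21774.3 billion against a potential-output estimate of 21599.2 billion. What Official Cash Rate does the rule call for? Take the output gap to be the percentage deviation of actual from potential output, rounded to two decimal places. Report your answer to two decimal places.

6.96%

Output gap = 100 × (21774.3 − 21599.2) / 21599.2 = 0.81%.
R = 2.60 + 2.10 + 1.7 × (3.30 − 2.10) + 0.27 × 0.81
   = 2.60 + 2.1 + 2.04 + 0.2187 = 6.96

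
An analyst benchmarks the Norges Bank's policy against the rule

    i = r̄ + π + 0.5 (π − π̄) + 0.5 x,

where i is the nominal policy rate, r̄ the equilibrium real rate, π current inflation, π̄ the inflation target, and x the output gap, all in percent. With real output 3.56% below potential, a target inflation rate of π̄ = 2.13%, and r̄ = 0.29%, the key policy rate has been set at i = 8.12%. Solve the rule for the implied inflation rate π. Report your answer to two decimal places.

Output 3.56% below potential → x = -3.56.
Collecting π: i = r̄ + (1 + 0.5) π − 0.5 π̄ + 0.5 x
1.5 π = 8.12 − 0.29 + 0.5 × 2.13 − 0.5 × (-3.56) = 10.675
π = 10.675 / 1.5 = 7.12

7.12%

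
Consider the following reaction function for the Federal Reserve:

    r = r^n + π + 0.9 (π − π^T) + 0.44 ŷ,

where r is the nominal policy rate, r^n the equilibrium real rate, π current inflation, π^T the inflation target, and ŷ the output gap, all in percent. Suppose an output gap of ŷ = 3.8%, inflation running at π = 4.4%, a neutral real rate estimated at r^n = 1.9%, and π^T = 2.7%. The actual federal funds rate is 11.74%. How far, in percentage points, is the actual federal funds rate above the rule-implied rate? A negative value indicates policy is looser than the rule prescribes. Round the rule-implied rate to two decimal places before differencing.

2.24 pp

r = 1.9 + 4.4 + 0.9 × (4.4 − 2.7) + 0.44 × 3.8
   = 1.9 + 4.4 + 1.53 + 1.672 = 9.50
Deviation = 11.74 − 9.50 = 2.24 pp.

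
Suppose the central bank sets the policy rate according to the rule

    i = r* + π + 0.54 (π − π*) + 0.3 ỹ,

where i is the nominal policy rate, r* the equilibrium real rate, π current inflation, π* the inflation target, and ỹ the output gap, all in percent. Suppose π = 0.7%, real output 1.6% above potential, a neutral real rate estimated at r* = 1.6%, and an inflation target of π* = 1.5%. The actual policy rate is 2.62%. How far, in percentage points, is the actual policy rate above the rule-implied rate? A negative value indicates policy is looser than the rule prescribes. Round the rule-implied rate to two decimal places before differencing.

0.27 pp

Output 1.6% above potential → ỹ = 1.6.
i = 1.6 + 0.7 + 0.54 × (0.7 − 1.5) + 0.3 × 1.6
   = 1.6 + 0.7 − 0.432 + 0.48 = 2.35
Deviation = 2.62 − 2.35 = 0.27 pp.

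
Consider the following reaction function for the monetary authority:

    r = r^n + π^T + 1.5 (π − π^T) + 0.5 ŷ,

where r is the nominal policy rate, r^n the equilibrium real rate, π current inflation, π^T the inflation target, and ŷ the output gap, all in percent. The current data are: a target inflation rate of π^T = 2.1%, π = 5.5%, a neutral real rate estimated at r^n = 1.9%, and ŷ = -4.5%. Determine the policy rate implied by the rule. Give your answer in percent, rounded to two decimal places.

r = 1.9 + 2.1 + 1.5 × (5.5 − 2.1) + 0.5 × (-4.5)
   = 1.9 + 2.1 + 5.1 − 2.25 = 6.85

6.85%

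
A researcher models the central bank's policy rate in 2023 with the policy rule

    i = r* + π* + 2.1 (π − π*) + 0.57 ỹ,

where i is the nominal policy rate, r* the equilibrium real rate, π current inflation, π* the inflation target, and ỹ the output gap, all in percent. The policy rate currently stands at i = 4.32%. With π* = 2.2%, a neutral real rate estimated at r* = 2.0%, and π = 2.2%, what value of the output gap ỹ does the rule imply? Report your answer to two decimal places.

0.57 ỹ = 4.32 − 2.0 − 2.2 − 2.1 × (2.2 − 2.2) = 0.12
ỹ = 0.12 / 0.57 = 0.21

0.21%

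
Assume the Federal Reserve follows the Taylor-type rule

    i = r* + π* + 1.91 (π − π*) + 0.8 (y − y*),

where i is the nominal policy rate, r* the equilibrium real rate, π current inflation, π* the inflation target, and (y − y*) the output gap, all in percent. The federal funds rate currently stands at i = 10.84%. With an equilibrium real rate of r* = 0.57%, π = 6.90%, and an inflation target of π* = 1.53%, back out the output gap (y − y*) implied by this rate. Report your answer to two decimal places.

-1.90%

0.8 (y − y*) = 10.84 − 0.57 − 1.53 − 1.91 × (6.90 − 1.53) = -1.5167
(y − y*) = -1.5167 / 0.8 = -1.90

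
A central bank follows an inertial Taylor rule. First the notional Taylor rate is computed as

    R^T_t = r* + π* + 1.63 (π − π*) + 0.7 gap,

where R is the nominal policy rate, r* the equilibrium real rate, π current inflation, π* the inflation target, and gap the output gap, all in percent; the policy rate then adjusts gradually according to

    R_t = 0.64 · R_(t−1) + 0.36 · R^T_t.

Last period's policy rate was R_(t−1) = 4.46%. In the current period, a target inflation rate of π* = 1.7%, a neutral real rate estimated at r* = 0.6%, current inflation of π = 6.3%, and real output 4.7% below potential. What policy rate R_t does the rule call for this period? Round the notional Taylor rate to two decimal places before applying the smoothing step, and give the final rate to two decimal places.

5.20%

Output 4.7% below potential → gap = -4.7.
R^T_t = 0.6 + 1.7 + 1.63 × (6.3 − 1.7) + 0.7 × (-4.7)
   = 0.6 + 1.7 + 7.498 − 3.29 = 6.51
R_t = 0.64 × 4.46 + 0.36 × 6.51 = 2.8544 + 2.3436 = 5.20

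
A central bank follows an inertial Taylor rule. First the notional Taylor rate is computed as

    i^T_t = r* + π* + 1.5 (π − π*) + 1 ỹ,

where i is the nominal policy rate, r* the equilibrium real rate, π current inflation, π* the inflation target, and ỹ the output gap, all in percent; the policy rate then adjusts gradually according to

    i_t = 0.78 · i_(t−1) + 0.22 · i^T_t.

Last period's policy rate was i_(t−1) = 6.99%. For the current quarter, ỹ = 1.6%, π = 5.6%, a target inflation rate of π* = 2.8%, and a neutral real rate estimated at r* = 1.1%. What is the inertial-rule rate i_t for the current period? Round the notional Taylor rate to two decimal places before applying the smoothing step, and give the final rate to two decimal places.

7.59%

i^T_t = 1.1 + 2.8 + 1.5 × (5.6 − 2.8) + 1 × 1.6
   = 1.1 + 2.8 + 4.2 + 1.6 = 9.70
i_t = 0.78 × 6.99 + 0.22 × 9.70 = 5.4522 + 2.134 = 7.59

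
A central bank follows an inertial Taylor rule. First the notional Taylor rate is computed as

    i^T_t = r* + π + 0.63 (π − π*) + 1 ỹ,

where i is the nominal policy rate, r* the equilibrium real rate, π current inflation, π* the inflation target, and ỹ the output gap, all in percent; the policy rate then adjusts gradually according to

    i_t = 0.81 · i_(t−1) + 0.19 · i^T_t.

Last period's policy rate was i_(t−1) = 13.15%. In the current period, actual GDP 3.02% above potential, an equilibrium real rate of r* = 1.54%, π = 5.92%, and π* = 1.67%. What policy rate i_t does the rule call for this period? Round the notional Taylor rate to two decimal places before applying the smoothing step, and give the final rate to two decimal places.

13.15%

Output 3.02% above potential → ỹ = 3.02.
i^T_t = 1.54 + 5.92 + 0.63 × (5.92 − 1.67) + 1 × 3.02
   = 1.54 + 5.92 + 2.6775 + 3.02 = 13.16
i_t = 0.81 × 13.15 + 0.19 × 13.16 = 10.6515 + 2.5004 = 13.15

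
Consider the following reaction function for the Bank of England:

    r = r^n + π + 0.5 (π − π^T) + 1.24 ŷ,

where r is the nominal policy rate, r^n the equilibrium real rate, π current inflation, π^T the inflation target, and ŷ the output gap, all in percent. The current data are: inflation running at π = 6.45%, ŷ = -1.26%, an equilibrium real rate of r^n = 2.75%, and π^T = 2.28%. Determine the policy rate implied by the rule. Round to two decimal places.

r = 2.75 + 6.45 + 0.5 × (6.45 − 2.28) + 1.24 × (-1.26)
   = 2.75 + 6.45 + 2.085 − 1.5624 = 9.72

9.72%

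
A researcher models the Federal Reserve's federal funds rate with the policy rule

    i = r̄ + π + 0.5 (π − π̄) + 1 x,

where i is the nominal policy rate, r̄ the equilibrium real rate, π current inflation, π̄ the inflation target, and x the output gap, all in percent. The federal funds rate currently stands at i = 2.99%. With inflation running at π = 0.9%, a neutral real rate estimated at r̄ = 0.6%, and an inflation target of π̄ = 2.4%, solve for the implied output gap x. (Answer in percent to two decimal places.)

2.24%

1 x = 2.99 − 0.6 − 0.9 − 0.5 × (0.9 − 2.4) = 2.24
x = 2.24 / 1 = 2.24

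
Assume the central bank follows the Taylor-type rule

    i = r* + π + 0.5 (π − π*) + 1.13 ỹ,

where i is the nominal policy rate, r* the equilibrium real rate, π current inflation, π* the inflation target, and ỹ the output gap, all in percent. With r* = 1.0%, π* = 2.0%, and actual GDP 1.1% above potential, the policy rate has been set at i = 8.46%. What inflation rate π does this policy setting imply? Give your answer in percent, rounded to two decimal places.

Output 1.1% above potential → ỹ = 1.1.
Collecting π: i = r* + (1 + 0.5) π − 0.5 π* + 1.13 ỹ
1.5 π = 8.46 − 1.0 + 0.5 × 2.0 − 1.13 × 1.1 = 7.217
π = 7.217 / 1.5 = 4.81

4.81%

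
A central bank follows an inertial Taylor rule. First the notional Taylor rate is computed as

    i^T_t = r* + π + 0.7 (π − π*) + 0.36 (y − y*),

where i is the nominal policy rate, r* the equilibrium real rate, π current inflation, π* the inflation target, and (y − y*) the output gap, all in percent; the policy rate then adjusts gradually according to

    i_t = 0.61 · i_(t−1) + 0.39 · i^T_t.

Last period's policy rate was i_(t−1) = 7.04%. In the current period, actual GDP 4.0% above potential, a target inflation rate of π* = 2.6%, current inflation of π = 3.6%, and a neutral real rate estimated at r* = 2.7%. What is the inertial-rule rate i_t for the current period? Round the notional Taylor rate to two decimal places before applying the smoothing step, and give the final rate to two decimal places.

Output 4.0% above potential → (y − y*) = 4.0.
i^T_t = 2.7 + 3.6 + 0.7 × (3.6 − 2.6) + 0.36 × 4.0
   = 2.7 + 3.6 + 0.7 + 1.44 = 8.44
i_t = 0.61 × 7.04 + 0.39 × 8.44 = 4.2944 + 3.2916 = 7.59

7.59%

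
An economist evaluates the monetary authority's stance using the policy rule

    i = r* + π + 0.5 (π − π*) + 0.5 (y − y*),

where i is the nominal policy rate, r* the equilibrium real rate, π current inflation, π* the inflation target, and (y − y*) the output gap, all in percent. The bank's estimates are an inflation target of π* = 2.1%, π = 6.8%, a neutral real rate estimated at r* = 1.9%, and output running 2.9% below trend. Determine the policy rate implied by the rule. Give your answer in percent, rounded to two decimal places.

Output 2.9% below potential → (y − y*) = -2.9.
i = 1.9 + 6.8 + 0.5 × (6.8 − 2.1) + 0.5 × (-2.9)
   = 1.9 + 6.8 + 2.35 − 1.45 = 9.60

9.60%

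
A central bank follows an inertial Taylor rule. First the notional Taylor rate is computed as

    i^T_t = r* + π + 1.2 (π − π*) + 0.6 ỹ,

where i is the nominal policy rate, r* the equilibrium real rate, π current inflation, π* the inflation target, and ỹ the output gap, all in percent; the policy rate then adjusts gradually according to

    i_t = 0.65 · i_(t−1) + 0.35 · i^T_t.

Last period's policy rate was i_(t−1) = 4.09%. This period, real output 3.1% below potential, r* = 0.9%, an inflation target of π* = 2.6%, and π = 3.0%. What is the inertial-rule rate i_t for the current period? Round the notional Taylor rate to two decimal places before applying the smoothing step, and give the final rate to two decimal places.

Output 3.1% below potential → ỹ = -3.1.
i^T_t = 0.9 + 3.0 + 1.2 × (3.0 − 2.6) + 0.6 × (-3.1)
   = 0.9 + 3 + 0.48 − 1.86 = 2.52
i_t = 0.65 × 4.09 + 0.35 × 2.52 = 2.6585 + 0.882 = 3.54

3.54%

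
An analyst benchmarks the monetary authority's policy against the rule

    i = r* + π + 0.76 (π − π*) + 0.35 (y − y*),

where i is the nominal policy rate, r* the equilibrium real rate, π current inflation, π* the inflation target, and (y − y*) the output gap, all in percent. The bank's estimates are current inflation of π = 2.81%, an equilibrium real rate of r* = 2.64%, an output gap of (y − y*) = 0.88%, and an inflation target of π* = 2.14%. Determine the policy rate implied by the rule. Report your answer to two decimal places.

i = 2.64 + 2.81 + 0.76 × (2.81 − 2.14) + 0.35 × 0.88
   = 2.64 + 2.81 + 0.5092 + 0.308 = 6.27

6.27%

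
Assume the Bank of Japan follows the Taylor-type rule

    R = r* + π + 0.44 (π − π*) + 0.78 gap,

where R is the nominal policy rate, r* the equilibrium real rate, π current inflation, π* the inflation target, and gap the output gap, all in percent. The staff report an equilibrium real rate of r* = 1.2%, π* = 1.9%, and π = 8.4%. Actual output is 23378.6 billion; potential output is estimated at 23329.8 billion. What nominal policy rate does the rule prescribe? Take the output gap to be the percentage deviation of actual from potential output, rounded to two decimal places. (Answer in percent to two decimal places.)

12.62%

Output gap = 100 × (23378.6 − 23329.8) / 23329.8 = 0.21%.
R = 1.20 + 8.40 + 0.44 × (8.40 − 1.90) + 0.78 × 0.21
   = 1.20 + 8.4 + 2.86 + 0.1638 = 12.62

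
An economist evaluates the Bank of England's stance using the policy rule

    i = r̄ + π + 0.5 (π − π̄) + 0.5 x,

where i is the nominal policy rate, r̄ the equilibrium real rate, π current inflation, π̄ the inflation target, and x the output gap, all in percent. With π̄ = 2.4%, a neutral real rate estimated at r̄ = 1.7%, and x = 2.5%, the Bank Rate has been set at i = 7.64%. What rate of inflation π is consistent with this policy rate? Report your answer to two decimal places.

3.93%

Collecting π: i = r̄ + (1 + 0.5) π − 0.5 π̄ + 0.5 x
1.5 π = 7.64 − 1.7 + 0.5 × 2.4 − 0.5 × 2.5 = 5.89
π = 5.89 / 1.5 = 3.93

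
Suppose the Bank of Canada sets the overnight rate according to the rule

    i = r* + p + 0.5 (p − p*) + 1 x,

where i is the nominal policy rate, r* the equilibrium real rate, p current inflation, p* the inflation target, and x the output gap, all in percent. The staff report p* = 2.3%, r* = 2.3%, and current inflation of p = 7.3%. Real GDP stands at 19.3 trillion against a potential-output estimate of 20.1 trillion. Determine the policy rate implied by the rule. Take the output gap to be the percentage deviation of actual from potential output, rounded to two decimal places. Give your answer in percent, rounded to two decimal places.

8.12%

Output gap = 100 × (19.3 − 20.1) / 20.1 = -3.98%.
i = 2.30 + 7.30 + 0.5 × (7.30 − 2.30) + 1 × (-3.98)
   = 2.30 + 7.3 + 2.5 − 3.98 = 8.12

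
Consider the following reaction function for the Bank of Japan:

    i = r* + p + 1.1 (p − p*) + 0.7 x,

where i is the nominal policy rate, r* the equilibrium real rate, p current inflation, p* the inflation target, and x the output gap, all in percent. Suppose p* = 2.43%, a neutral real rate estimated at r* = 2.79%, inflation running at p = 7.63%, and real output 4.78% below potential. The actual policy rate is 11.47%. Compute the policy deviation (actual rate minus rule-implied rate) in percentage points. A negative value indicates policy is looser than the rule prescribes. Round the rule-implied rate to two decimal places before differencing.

Output 4.78% below potential → x = -4.78.
i = 2.79 + 7.63 + 1.1 × (7.63 − 2.43) + 0.7 × (-4.78)
   = 2.79 + 7.63 + 5.72 − 3.346 = 12.79
Deviation = 11.47 − 12.79 = -1.32 pp.

-1.32 pp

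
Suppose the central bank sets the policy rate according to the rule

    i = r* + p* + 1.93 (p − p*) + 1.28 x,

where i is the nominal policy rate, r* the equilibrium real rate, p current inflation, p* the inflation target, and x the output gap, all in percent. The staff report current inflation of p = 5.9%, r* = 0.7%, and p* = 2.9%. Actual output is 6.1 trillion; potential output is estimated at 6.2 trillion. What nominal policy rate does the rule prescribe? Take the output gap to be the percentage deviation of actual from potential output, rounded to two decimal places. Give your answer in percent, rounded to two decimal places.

Output gap = 100 × (6.1 − 6.2) / 6.2 = -1.61%.
i = 0.70 + 2.90 + 1.93 × (5.90 − 2.90) + 1.28 × (-1.61)
   = 0.70 + 2.9 + 5.79 − 2.0608 = 7.33

7.33%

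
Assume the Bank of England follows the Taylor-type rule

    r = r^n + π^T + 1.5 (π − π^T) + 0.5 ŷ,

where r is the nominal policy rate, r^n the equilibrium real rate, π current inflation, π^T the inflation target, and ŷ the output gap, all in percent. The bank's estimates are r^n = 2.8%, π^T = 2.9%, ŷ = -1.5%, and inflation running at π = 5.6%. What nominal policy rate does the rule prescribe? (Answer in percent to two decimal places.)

r = 2.8 + 2.9 + 1.5 × (5.6 − 2.9) + 0.5 × (-1.5)
   = 2.8 + 2.9 + 4.05 − 0.75 = 9.00

9.00%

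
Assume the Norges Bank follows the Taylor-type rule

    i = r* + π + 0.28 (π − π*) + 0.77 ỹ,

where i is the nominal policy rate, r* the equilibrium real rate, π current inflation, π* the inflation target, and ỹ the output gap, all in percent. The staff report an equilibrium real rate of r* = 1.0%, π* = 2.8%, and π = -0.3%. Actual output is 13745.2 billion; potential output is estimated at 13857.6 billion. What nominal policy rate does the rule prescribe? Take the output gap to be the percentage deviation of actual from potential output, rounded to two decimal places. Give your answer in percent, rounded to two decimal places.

-0.79%

Output gap = 100 × (13745.2 − 13857.6) / 13857.6 = -0.81%.
i = 1.00 + (-0.30) + 0.28 × (-0.30 − 2.80) + 0.77 × (-0.81)
   = 1.00 − 0.3 − 0.868 − 0.6237 = -0.79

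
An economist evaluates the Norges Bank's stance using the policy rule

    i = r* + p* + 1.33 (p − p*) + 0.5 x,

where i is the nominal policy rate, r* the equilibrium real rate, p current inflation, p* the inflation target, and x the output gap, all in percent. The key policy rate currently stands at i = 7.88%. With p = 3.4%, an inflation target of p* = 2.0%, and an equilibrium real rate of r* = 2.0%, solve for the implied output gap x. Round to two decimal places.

4.04%

0.5 x = 7.88 − 2.0 − 2.0 − 1.33 × (3.4 − 2.0) = 2.018
x = 2.018 / 0.5 = 4.04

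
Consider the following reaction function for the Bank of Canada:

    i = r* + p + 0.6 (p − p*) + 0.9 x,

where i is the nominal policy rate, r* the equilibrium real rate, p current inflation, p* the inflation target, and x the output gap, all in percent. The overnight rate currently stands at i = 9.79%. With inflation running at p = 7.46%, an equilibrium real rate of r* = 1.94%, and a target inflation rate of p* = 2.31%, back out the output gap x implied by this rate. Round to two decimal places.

0.9 x = 9.79 − 1.94 − 7.46 − 0.6 × (7.46 − 2.31) = -2.7
x = -2.7 / 0.9 = -3.00

-3.00%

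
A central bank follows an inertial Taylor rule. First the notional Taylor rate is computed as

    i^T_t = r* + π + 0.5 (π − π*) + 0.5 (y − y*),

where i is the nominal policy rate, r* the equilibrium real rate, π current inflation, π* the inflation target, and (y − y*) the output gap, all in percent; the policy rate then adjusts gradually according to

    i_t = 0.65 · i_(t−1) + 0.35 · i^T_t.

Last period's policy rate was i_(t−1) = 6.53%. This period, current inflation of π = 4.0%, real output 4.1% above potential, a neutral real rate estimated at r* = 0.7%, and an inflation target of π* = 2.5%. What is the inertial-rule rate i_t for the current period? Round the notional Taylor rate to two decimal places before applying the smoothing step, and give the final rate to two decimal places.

Output 4.1% above potential → (y − y*) = 4.1.
i^T_t = 0.7 + 4.0 + 0.5 × (4.0 − 2.5) + 0.5 × 4.1
   = 0.7 + 4 + 0.75 + 2.05 = 7.50
i_t = 0.65 × 6.53 + 0.35 × 7.50 = 4.2445 + 2.625 = 6.87

6.87%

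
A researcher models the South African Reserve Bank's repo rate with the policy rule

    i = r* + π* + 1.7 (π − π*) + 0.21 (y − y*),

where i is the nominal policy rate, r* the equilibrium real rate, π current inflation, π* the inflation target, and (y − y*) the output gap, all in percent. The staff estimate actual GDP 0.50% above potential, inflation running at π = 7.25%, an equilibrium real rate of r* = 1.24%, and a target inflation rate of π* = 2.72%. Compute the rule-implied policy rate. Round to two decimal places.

11.77%

Output 0.50% above potential → (y − y*) = 0.50.
i = 1.24 + 2.72 + 1.7 × (7.25 − 2.72) + 0.21 × 0.50
   = 1.24 + 2.72 + 7.701 + 0.105 = 11.77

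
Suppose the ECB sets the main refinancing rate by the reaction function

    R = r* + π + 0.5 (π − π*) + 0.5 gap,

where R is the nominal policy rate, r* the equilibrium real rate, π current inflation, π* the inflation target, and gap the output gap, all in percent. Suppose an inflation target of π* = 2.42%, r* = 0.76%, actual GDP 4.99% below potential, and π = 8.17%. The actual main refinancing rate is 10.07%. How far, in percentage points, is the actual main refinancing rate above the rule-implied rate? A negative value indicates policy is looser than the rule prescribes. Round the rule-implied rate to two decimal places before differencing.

0.76 pp

Output 4.99% below potential → gap = -4.99.
R = 0.76 + 8.17 + 0.5 × (8.17 − 2.42) + 0.5 × (-4.99)
   = 0.76 + 8.17 + 2.875 − 2.495 = 9.31
Deviation = 10.07 − 9.31 = 0.76 pp.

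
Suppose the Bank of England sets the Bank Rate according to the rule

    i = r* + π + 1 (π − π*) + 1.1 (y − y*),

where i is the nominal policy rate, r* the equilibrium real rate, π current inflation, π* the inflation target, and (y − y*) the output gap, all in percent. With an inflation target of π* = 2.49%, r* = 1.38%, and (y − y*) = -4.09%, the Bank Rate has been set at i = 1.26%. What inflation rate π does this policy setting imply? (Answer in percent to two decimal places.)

Collecting π: i = r* + (1 + 1) π − 1 π* + 1.1 (y − y*)
2 π = 1.26 − 1.38 + 1 × 2.49 − 1.1 × (-4.09) = 6.869
π = 6.869 / 2 = 3.43

3.43%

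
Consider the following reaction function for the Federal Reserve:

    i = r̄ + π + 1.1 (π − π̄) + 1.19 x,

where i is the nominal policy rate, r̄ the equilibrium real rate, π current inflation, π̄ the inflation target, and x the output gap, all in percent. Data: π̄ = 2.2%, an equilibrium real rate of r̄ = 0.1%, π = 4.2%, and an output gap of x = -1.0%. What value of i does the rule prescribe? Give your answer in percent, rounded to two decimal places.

5.31%

i = 0.1 + 4.2 + 1.1 × (4.2 − 2.2) + 1.19 × (-1.0)
   = 0.1 + 4.2 + 2.2 − 1.19 = 5.31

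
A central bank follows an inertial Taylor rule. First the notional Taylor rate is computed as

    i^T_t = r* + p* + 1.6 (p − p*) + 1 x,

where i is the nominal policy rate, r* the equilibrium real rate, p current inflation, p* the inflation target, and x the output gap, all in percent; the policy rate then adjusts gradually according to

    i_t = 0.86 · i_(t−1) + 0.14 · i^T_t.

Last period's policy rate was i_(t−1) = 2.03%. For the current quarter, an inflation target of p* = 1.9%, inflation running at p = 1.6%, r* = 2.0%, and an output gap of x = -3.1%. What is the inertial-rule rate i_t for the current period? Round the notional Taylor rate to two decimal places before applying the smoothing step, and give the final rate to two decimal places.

i^T_t = 2.0 + 1.9 + 1.6 × (1.6 − 1.9) + 1 × (-3.1)
   = 2.0 + 1.9 − 0.48 − 3.1 = 0.32
i_t = 0.86 × 2.03 + 0.14 × 0.32 = 1.7458 + 0.0448 = 1.79

1.79%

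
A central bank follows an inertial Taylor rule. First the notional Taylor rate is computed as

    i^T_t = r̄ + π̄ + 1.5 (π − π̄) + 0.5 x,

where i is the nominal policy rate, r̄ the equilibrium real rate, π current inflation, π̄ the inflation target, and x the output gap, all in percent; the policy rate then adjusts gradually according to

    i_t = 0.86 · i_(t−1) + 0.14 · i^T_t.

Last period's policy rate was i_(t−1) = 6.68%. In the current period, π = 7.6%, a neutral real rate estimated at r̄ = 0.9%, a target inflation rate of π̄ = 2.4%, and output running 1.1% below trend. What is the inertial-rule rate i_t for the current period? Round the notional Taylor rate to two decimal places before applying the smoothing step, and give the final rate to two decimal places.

Output 1.1% below potential → x = -1.1.
i^T_t = 0.9 + 2.4 + 1.5 × (7.6 − 2.4) + 0.5 × (-1.1)
   = 0.9 + 2.4 + 7.8 − 0.55 = 10.55
i_t = 0.86 × 6.68 + 0.14 × 10.55 = 5.7448 + 1.477 = 7.22

7.22%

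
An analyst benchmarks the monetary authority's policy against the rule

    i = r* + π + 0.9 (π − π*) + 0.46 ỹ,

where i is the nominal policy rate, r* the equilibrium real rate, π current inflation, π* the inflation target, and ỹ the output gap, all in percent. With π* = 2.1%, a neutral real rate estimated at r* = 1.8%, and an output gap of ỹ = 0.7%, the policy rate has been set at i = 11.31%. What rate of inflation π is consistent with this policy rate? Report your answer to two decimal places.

Collecting π: i = r* + (1 + 0.9) π − 0.9 π* + 0.46 ỹ
1.9 π = 11.31 − 1.8 + 0.9 × 2.1 − 0.46 × 0.7 = 11.078
π = 11.078 / 1.9 = 5.83

5.83%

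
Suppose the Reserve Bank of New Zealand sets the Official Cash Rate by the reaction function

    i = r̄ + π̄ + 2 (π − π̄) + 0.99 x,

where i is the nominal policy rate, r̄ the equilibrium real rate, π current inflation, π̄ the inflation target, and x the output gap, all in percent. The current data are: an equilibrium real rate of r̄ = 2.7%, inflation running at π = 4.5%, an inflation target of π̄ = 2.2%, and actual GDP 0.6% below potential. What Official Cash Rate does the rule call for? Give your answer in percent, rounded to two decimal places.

Output 0.6% below potential → x = -0.6.
i = 2.7 + 2.2 + 2 × (4.5 − 2.2) + 0.99 × (-0.6)
   = 2.7 + 2.2 + 4.6 − 0.594 = 8.91

8.91%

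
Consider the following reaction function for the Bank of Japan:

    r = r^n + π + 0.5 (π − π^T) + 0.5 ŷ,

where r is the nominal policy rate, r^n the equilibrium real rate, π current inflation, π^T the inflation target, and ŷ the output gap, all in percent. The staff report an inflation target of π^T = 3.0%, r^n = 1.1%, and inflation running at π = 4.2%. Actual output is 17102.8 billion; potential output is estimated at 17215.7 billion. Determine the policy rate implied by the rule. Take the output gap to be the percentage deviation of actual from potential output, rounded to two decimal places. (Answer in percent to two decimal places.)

Output gap = 100 × (17102.8 − 17215.7) / 17215.7 = -0.66%.
r = 1.10 + 4.20 + 0.5 × (4.20 − 3.00) + 0.5 × (-0.66)
   = 1.10 + 4.2 + 0.6 − 0.33 = 5.57

5.57%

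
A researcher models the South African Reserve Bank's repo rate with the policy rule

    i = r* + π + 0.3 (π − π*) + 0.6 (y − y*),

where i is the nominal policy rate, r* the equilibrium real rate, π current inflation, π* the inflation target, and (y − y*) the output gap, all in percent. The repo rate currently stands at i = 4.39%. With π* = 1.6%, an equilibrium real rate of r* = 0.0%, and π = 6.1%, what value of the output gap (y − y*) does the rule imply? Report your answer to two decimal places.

0.6 (y − y*) = 4.39 − 0.0 − 6.1 − 0.3 × (6.1 − 1.6) = -3.06
(y − y*) = -3.06 / 0.6 = -5.10

-5.10%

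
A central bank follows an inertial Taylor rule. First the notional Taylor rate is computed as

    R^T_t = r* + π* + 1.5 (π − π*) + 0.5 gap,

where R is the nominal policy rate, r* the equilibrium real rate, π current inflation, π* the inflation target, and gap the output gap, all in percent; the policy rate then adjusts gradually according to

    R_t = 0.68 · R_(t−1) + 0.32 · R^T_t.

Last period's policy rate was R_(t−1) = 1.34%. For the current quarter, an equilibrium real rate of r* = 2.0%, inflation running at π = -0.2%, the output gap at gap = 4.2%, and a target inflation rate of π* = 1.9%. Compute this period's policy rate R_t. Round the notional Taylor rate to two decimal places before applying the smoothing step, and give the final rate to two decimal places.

1.82%

R^T_t = 2.0 + 1.9 + 1.5 × (-0.2 − 1.9) + 0.5 × 4.2
   = 2.0 + 1.9 − 3.15 + 2.1 = 2.85
R_t = 0.68 × 1.34 + 0.32 × 2.85 = 0.9112 + 0.912 = 1.82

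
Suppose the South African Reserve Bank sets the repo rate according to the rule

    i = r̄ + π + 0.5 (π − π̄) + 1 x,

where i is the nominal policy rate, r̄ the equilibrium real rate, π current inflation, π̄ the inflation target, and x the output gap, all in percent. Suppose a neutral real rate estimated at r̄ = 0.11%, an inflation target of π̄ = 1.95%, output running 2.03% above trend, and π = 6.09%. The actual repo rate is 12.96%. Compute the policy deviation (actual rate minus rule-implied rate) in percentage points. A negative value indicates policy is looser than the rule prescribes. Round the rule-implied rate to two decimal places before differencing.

2.66 pp

Output 2.03% above potential → x = 2.03.
i = 0.11 + 6.09 + 0.5 × (6.09 − 1.95) + 1 × 2.03
   = 0.11 + 6.09 + 2.07 + 2.03 = 10.30
Deviation = 12.96 − 10.30 = 2.66 pp.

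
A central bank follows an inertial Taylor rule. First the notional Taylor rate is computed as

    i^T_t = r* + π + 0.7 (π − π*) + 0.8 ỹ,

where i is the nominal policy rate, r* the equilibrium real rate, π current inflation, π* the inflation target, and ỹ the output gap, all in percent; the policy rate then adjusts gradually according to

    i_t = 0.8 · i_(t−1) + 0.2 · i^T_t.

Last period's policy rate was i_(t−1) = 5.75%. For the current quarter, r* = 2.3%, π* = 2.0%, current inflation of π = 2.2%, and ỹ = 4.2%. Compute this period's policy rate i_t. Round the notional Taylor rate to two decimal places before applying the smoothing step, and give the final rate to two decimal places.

i^T_t = 2.3 + 2.2 + 0.7 × (2.2 − 2.0) + 0.8 × 4.2
   = 2.3 + 2.2 + 0.14 + 3.36 = 8.00
i_t = 0.8 × 5.75 + 0.2 × 8.00 = 4.6 + 1.6 = 6.20

6.20%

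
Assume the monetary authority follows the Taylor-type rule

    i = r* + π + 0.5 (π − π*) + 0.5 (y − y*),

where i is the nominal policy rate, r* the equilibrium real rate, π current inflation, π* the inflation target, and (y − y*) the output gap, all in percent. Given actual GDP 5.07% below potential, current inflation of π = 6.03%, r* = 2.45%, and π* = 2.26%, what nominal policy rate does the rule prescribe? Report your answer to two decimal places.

7.83%

Output 5.07% below potential → (y − y*) = -5.07.
i = 2.45 + 6.03 + 0.5 × (6.03 − 2.26) + 0.5 × (-5.07)
   = 2.45 + 6.03 + 1.885 − 2.535 = 7.83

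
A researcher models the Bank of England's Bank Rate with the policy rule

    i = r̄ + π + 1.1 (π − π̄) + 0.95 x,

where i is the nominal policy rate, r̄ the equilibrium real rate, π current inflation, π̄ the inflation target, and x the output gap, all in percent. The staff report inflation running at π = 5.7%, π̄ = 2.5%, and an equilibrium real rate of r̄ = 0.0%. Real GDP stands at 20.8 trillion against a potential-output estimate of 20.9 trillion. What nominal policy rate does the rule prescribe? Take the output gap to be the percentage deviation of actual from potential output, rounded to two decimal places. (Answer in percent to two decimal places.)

Output gap = 100 × (20.8 − 20.9) / 20.9 = -0.48%.
i = 0.00 + 5.70 + 1.1 × (5.70 − 2.50) + 0.95 × (-0.48)
   = 0.00 + 5.7 + 3.52 − 0.456 = 8.76

8.76%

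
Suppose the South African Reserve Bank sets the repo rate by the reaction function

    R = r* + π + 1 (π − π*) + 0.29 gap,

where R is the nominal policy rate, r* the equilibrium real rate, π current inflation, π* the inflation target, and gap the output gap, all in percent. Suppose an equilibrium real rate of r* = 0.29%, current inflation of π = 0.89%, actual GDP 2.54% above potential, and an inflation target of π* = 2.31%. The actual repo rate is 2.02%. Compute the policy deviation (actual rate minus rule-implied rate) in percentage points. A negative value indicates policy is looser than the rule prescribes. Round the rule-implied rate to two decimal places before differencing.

1.52 pp

Output 2.54% above potential → gap = 2.54.
R = 0.29 + 0.89 + 1 × (0.89 − 2.31) + 0.29 × 2.54
   = 0.29 + 0.89 − 1.42 + 0.7366 = 0.50
Deviation = 2.02 − 0.50 = 1.52 pp.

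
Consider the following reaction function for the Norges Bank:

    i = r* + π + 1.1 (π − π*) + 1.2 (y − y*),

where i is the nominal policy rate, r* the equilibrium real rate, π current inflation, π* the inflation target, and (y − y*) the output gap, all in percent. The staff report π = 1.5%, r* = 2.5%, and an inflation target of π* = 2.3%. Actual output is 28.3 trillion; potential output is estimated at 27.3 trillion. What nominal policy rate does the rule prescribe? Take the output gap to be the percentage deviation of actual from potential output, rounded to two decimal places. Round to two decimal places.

Output gap = 100 × (28.3 − 27.3) / 27.3 = 3.66%.
i = 2.50 + 1.50 + 1.1 × (1.50 − 2.30) + 1.2 × 3.66
   = 2.50 + 1.5 − 0.88 + 4.392 = 7.51

7.51%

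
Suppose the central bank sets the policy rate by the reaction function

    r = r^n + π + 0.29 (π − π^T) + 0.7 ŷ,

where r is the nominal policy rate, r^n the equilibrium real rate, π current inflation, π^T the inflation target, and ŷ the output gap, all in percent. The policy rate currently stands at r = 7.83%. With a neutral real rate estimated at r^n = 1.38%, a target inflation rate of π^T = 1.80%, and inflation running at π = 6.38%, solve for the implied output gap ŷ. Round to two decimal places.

-1.80%

0.7 ŷ = 7.83 − 1.38 − 6.38 − 0.29 × (6.38 − 1.80) = -1.2582
ŷ = -1.2582 / 0.7 = -1.80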